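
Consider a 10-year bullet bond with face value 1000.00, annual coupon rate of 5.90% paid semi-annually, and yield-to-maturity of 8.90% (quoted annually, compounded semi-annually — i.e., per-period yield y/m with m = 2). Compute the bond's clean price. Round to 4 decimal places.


Answer: Price = 804.0328

Derivation:
Coupon per period c = face * coupon_rate / m = 29.500000
Periods per year m = 2; per-period yield y/m = 0.044500
Number of cashflows N = 20
Cashflows (t years, CF_t, discount factor 1/(1+y/m)^(m*t), PV):
  t = 0.5000: CF_t = 29.500000, DF = 0.957396, PV = 28.243179
  t = 1.0000: CF_t = 29.500000, DF = 0.916607, PV = 27.039903
  t = 1.5000: CF_t = 29.500000, DF = 0.877556, PV = 25.887892
  t = 2.0000: CF_t = 29.500000, DF = 0.840168, PV = 24.784961
  t = 2.5000: CF_t = 29.500000, DF = 0.804374, PV = 23.729020
  t = 3.0000: CF_t = 29.500000, DF = 0.770104, PV = 22.718066
  t = 3.5000: CF_t = 29.500000, DF = 0.737294, PV = 21.750183
  t = 4.0000: CF_t = 29.500000, DF = 0.705883, PV = 20.823535
  t = 4.5000: CF_t = 29.500000, DF = 0.675809, PV = 19.936367
  t = 5.0000: CF_t = 29.500000, DF = 0.647017, PV = 19.086996
  t = 5.5000: CF_t = 29.500000, DF = 0.619451, PV = 18.273811
  t = 6.0000: CF_t = 29.500000, DF = 0.593060, PV = 17.495271
  t = 6.5000: CF_t = 29.500000, DF = 0.567793, PV = 16.749901
  t = 7.0000: CF_t = 29.500000, DF = 0.543603, PV = 16.036286
  t = 7.5000: CF_t = 29.500000, DF = 0.520443, PV = 15.353074
  t = 8.0000: CF_t = 29.500000, DF = 0.498270, PV = 14.698970
  t = 8.5000: CF_t = 29.500000, DF = 0.477042, PV = 14.072733
  t = 9.0000: CF_t = 29.500000, DF = 0.456718, PV = 13.473177
  t = 9.5000: CF_t = 29.500000, DF = 0.437260, PV = 12.899164
  t = 10.0000: CF_t = 1029.500000, DF = 0.418631, PV = 430.980345
Price P = sum_t PV_t = 804.032833


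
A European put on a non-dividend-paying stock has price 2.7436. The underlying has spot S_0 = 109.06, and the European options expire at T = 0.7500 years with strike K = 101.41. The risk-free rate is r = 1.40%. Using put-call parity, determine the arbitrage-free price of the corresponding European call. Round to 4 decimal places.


Answer: Call price = 11.4528

Derivation:
Put-call parity: C - P = S_0 * exp(-qT) - K * exp(-rT).
S_0 * exp(-qT) = 109.0600 * 1.00000000 = 109.06000000
K * exp(-rT) = 101.4100 * 0.98955493 = 100.35076571
C = P + S*exp(-qT) - K*exp(-rT)
C = 2.7436 + 109.06000000 - 100.35076571 = 11.4528


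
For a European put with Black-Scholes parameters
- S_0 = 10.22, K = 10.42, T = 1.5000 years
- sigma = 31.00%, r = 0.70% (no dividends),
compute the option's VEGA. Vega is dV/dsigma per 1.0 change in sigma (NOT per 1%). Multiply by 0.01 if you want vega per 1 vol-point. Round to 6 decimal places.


Answer: Vega = 4.924824

Derivation:
d1 = 0.1664455895; d2 = -0.2132253206
phi(d1) = 0.3934542035; exp(-qT) = 1.0000000000; exp(-rT) = 0.9895549326
Vega = S * exp(-qT) * phi(d1) * sqrt(T) = 10.2200 * 1.0000000000 * 0.3934542035 * 1.2247448714 = 4.924824


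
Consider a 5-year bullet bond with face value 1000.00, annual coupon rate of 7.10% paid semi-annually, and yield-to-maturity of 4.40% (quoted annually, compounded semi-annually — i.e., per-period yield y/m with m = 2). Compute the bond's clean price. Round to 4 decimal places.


Answer: Price = 1120.0057

Derivation:
Coupon per period c = face * coupon_rate / m = 35.500000
Periods per year m = 2; per-period yield y/m = 0.022000
Number of cashflows N = 10
Cashflows (t years, CF_t, discount factor 1/(1+y/m)^(m*t), PV):
  t = 0.5000: CF_t = 35.500000, DF = 0.978474, PV = 34.735812
  t = 1.0000: CF_t = 35.500000, DF = 0.957411, PV = 33.988074
  t = 1.5000: CF_t = 35.500000, DF = 0.936801, PV = 33.256433
  t = 2.0000: CF_t = 35.500000, DF = 0.916635, PV = 32.540541
  t = 2.5000: CF_t = 35.500000, DF = 0.896903, PV = 31.840060
  t = 3.0000: CF_t = 35.500000, DF = 0.877596, PV = 31.154657
  t = 3.5000: CF_t = 35.500000, DF = 0.858704, PV = 30.484009
  t = 4.0000: CF_t = 35.500000, DF = 0.840220, PV = 29.827798
  t = 4.5000: CF_t = 35.500000, DF = 0.822133, PV = 29.185712
  t = 5.0000: CF_t = 1035.500000, DF = 0.804435, PV = 832.992604
Price P = sum_t PV_t = 1120.005700


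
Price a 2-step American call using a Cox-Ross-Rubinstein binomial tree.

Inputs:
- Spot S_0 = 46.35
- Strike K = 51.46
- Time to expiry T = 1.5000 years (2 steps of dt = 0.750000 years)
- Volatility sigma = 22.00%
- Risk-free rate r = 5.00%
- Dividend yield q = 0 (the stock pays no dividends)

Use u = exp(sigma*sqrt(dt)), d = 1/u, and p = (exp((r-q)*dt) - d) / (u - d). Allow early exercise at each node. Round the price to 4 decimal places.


Answer: Price = V(0,0) = 4.6359

Derivation:
dt = T/N = 0.750000
u = exp(sigma*sqrt(dt)) = 1.209885; d = 1/u = 0.826525
p = (exp((r-q)*dt) - d) / (u - d) = 0.552189
Discount per step: exp(-r*dt) = 0.963194
Stock lattice S(k, i) with i counting down-moves:
  k=0: S(0,0) = 46.3500
  k=1: S(1,0) = 56.0782; S(1,1) = 38.3094
  k=2: S(2,0) = 67.8482; S(2,1) = 46.3500; S(2,2) = 31.6637
Terminal payoffs V(N, i) = max(S_T - K, 0):
  V(2,0) = 16.388174; V(2,1) = 0.000000; V(2,2) = 0.000000
Backward induction: V(k, i) = exp(-r*dt) * [p * V(k+1, i) + (1-p) * V(k+1, i+1)]; then take max(V_cont, immediate exercise) for American.
  V(1,0) = exp(-r*dt) * [p*16.388174 + (1-p)*0.000000] = 8.716294; exercise = 4.618185; V(1,0) = max -> 8.716294
  V(1,1) = exp(-r*dt) * [p*0.000000 + (1-p)*0.000000] = 0.000000; exercise = 0.000000; V(1,1) = max -> 0.000000
  V(0,0) = exp(-r*dt) * [p*8.716294 + (1-p)*0.000000] = 4.635891; exercise = 0.000000; V(0,0) = max -> 4.635891


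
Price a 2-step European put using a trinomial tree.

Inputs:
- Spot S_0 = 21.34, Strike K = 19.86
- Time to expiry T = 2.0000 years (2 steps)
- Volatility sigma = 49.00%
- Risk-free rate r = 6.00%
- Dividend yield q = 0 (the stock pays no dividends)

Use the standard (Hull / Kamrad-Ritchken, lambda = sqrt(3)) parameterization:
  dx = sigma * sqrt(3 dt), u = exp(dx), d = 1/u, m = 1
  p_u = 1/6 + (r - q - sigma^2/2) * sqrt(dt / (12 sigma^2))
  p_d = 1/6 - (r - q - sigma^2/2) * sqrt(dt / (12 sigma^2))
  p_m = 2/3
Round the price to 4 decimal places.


dt = T/N = 1.000000; dx = sigma*sqrt(3*dt) = 0.848705
u = exp(dx) = 2.336619; d = 1/u = 0.427969
p_u = 0.131289, p_m = 0.666667, p_d = 0.202044
Discount per step: exp(-r*dt) = 0.941765
Stock lattice S(k, j) with j the centered position index:
  k=0: S(0,+0) = 21.3400
  k=1: S(1,-1) = 9.1329; S(1,+0) = 21.3400; S(1,+1) = 49.8634
  k=2: S(2,-2) = 3.9086; S(2,-1) = 9.1329; S(2,+0) = 21.3400; S(2,+1) = 49.8634; S(2,+2) = 116.5119
Terminal payoffs V(N, j) = max(K - S_T, 0):
  V(2,-2) = 15.951423; V(2,-1) = 10.727145; V(2,+0) = 0.000000; V(2,+1) = 0.000000; V(2,+2) = 0.000000
Backward induction: V(k, j) = exp(-r*dt) * [p_u * V(k+1, j+1) + p_m * V(k+1, j) + p_d * V(k+1, j-1)]
  V(1,-1) = exp(-r*dt) * [p_u*0.000000 + p_m*10.727145 + p_d*15.951423] = 9.770167
  V(1,+0) = exp(-r*dt) * [p_u*0.000000 + p_m*0.000000 + p_d*10.727145] = 2.041139
  V(1,+1) = exp(-r*dt) * [p_u*0.000000 + p_m*0.000000 + p_d*0.000000] = 0.000000
  V(0,+0) = exp(-r*dt) * [p_u*0.000000 + p_m*2.041139 + p_d*9.770167] = 3.140563

Answer: Price = V(0,0) = 3.1406


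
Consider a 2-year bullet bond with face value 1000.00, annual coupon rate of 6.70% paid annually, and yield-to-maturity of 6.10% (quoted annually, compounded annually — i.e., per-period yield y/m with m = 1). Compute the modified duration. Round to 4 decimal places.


Answer: Modified duration = 1.8261

Derivation:
Coupon per period c = face * coupon_rate / m = 67.000000
Periods per year m = 1; per-period yield y/m = 0.061000
Number of cashflows N = 2
Cashflows (t years, CF_t, discount factor 1/(1+y/m)^(m*t), PV):
  t = 1.0000: CF_t = 67.000000, DF = 0.942507, PV = 63.147974
  t = 2.0000: CF_t = 1067.000000, DF = 0.888320, PV = 947.836986
Price P = sum_t PV_t = 1010.984960
First compute Macaulay numerator sum_t t * PV_t:
  t * PV_t at t = 1.0000: 63.147974
  t * PV_t at t = 2.0000: 1895.673973
Macaulay duration D = 1958.821946 / 1010.984960 = 1.937538
Modified duration = D / (1 + y/m) = 1.937538 / (1 + 0.061000) = 1.826143


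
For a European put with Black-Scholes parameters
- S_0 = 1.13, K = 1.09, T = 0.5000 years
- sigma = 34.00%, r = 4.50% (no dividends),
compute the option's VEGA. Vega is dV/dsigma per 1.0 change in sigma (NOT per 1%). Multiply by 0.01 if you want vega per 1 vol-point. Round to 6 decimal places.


d1 = 0.3637021884; d2 = 0.1232858828
phi(d1) = 0.3734100348; exp(-qT) = 1.0000000000; exp(-rT) = 0.9777512372
Vega = S * exp(-qT) * phi(d1) * sqrt(T) = 1.1300 * 1.0000000000 * 0.3734100348 * 0.7071067812 = 0.298366

Answer: Vega = 0.298366


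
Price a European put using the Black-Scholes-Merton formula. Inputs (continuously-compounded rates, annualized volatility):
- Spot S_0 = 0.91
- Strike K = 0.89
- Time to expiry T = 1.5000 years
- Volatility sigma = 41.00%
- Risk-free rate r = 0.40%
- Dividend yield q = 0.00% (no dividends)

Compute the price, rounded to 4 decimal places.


d1 = (ln(S/K) + (r - q + 0.5*sigma^2) * T) / (sigma * sqrt(T)) = 0.30727781
d2 = d1 - sigma * sqrt(T) = -0.19486759
exp(-rT) = 0.99401796; exp(-qT) = 1.00000000
P = K * exp(-rT) * N(-d2) - S_0 * exp(-qT) * N(-d1)
N(-d1) = 0.37931596; N(-d2) = 0.57725170
P = 0.8900 * 0.99401796 * 0.57725170 - 0.9100 * 1.00000000 * 0.37931596 = 0.1655

Answer: Price = 0.1655


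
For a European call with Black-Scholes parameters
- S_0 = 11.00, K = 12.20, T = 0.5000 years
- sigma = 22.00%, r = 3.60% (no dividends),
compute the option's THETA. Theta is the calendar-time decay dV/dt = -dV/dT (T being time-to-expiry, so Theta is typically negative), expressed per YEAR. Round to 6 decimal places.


d1 = -0.4720945645; d2 = -0.6276580564
phi(d1) = 0.3568730466; exp(-qT) = 1.0000000000; exp(-rT) = 0.9821610324
Theta = -S*exp(-qT)*phi(d1)*sigma/(2*sqrt(T)) - r*K*exp(-rT)*N(d2) + q*S*exp(-qT)*N(d1)
N(d1) = 0.3184296460; N(d2) = 0.2651139839; sqrt(T) = 0.7071067812
Term 1 = -11.0000 * 1.0000000000 * 0.3568730466 * 0.2200 / (2 * 0.7071067812) = -0.6106805901
Term 2 = -0.0360 * 12.2000 * 0.9821610324 * 0.2651139839 = -0.1143609269
Term 3 = 0 (no dividend yield, q = 0)
Theta = -0.6106805901 + (-0.1143609269) + (0.0000000000) = -0.725042

Answer: Theta = -0.725042


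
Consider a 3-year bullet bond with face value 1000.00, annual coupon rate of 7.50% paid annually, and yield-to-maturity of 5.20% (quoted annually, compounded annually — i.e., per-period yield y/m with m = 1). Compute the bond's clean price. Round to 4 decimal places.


Coupon per period c = face * coupon_rate / m = 75.000000
Periods per year m = 1; per-period yield y/m = 0.052000
Number of cashflows N = 3
Cashflows (t years, CF_t, discount factor 1/(1+y/m)^(m*t), PV):
  t = 1.0000: CF_t = 75.000000, DF = 0.950570, PV = 71.292776
  t = 2.0000: CF_t = 75.000000, DF = 0.903584, PV = 67.768798
  t = 3.0000: CF_t = 1075.000000, DF = 0.858920, PV = 923.339138
Price P = sum_t PV_t = 1062.400712

Answer: Price = 1062.4007


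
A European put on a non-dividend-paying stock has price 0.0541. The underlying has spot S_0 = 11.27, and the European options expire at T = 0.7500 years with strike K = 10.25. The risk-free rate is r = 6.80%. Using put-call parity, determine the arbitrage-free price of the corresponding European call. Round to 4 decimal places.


Put-call parity: C - P = S_0 * exp(-qT) - K * exp(-rT).
S_0 * exp(-qT) = 11.2700 * 1.00000000 = 11.27000000
K * exp(-rT) = 10.2500 * 0.95027867 = 9.74035637
C = P + S*exp(-qT) - K*exp(-rT)
C = 0.0541 + 11.27000000 - 9.74035637 = 1.5837

Answer: Call price = 1.5837


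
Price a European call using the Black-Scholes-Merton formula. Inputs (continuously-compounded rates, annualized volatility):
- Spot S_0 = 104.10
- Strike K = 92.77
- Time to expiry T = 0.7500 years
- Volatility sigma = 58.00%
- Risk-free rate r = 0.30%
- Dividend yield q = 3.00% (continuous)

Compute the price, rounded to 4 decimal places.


Answer: Price = 24.2165

Derivation:
d1 = (ln(S/K) + (r - q + 0.5*sigma^2) * T) / (sigma * sqrt(T)) = 0.44023687
d2 = d1 - sigma * sqrt(T) = -0.06205786
exp(-rT) = 0.99775253; exp(-qT) = 0.97775124
C = S_0 * exp(-qT) * N(d1) - K * exp(-rT) * N(d2)
N(d1) = 0.67011722; N(d2) = 0.47525838
C = 104.1000 * 0.97775124 * 0.67011722 - 92.7700 * 0.99775253 * 0.47525838 = 24.2165


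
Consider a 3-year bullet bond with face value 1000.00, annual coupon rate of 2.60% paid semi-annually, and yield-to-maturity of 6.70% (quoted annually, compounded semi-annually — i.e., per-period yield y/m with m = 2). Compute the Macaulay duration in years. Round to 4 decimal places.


Answer: Macaulay duration = 2.8985 years

Derivation:
Coupon per period c = face * coupon_rate / m = 13.000000
Periods per year m = 2; per-period yield y/m = 0.033500
Number of cashflows N = 6
Cashflows (t years, CF_t, discount factor 1/(1+y/m)^(m*t), PV):
  t = 0.5000: CF_t = 13.000000, DF = 0.967586, PV = 12.578616
  t = 1.0000: CF_t = 13.000000, DF = 0.936222, PV = 12.170891
  t = 1.5000: CF_t = 13.000000, DF = 0.905876, PV = 11.776383
  t = 2.0000: CF_t = 13.000000, DF = 0.876512, PV = 11.394662
  t = 2.5000: CF_t = 13.000000, DF = 0.848101, PV = 11.025314
  t = 3.0000: CF_t = 1013.000000, DF = 0.820611, PV = 831.278522
Price P = sum_t PV_t = 890.224387
Macaulay numerator sum_t t * PV_t:
  t * PV_t at t = 0.5000: 6.289308
  t * PV_t at t = 1.0000: 12.170891
  t * PV_t at t = 1.5000: 17.664574
  t * PV_t at t = 2.0000: 22.789323
  t * PV_t at t = 2.5000: 27.563284
  t * PV_t at t = 3.0000: 2493.835566
Macaulay duration D = (sum_t t * PV_t) / P = 2580.312946 / 890.224387 = 2.898497


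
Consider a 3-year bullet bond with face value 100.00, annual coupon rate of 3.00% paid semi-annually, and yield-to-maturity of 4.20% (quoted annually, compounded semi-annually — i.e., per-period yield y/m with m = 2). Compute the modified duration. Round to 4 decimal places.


Coupon per period c = face * coupon_rate / m = 1.500000
Periods per year m = 2; per-period yield y/m = 0.021000
Number of cashflows N = 6
Cashflows (t years, CF_t, discount factor 1/(1+y/m)^(m*t), PV):
  t = 0.5000: CF_t = 1.500000, DF = 0.979432, PV = 1.469148
  t = 1.0000: CF_t = 1.500000, DF = 0.959287, PV = 1.438930
  t = 1.5000: CF_t = 1.500000, DF = 0.939556, PV = 1.409334
  t = 2.0000: CF_t = 1.500000, DF = 0.920231, PV = 1.380347
  t = 2.5000: CF_t = 1.500000, DF = 0.901304, PV = 1.351956
  t = 3.0000: CF_t = 101.500000, DF = 0.882766, PV = 89.600739
Price P = sum_t PV_t = 96.650454
First compute Macaulay numerator sum_t t * PV_t:
  t * PV_t at t = 0.5000: 0.734574
  t * PV_t at t = 1.0000: 1.438930
  t * PV_t at t = 1.5000: 2.114002
  t * PV_t at t = 2.0000: 2.760694
  t * PV_t at t = 2.5000: 3.379890
  t * PV_t at t = 3.0000: 268.802216
Macaulay duration D = 279.230306 / 96.650454 = 2.889074
Modified duration = D / (1 + y/m) = 2.889074 / (1 + 0.021000) = 2.829651

Answer: Modified duration = 2.8297


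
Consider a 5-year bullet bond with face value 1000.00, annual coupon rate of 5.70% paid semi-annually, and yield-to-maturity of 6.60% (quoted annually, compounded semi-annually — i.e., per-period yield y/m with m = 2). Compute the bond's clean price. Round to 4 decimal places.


Coupon per period c = face * coupon_rate / m = 28.500000
Periods per year m = 2; per-period yield y/m = 0.033000
Number of cashflows N = 10
Cashflows (t years, CF_t, discount factor 1/(1+y/m)^(m*t), PV):
  t = 0.5000: CF_t = 28.500000, DF = 0.968054, PV = 27.589545
  t = 1.0000: CF_t = 28.500000, DF = 0.937129, PV = 26.708175
  t = 1.5000: CF_t = 28.500000, DF = 0.907192, PV = 25.854962
  t = 2.0000: CF_t = 28.500000, DF = 0.878211, PV = 25.029004
  t = 2.5000: CF_t = 28.500000, DF = 0.850156, PV = 24.229433
  t = 3.0000: CF_t = 28.500000, DF = 0.822997, PV = 23.455405
  t = 3.5000: CF_t = 28.500000, DF = 0.796705, PV = 22.706103
  t = 4.0000: CF_t = 28.500000, DF = 0.771254, PV = 21.980739
  t = 4.5000: CF_t = 28.500000, DF = 0.746616, PV = 21.278547
  t = 5.0000: CF_t = 1028.500000, DF = 0.722764, PV = 743.363240
Price P = sum_t PV_t = 962.195153

Answer: Price = 962.1952


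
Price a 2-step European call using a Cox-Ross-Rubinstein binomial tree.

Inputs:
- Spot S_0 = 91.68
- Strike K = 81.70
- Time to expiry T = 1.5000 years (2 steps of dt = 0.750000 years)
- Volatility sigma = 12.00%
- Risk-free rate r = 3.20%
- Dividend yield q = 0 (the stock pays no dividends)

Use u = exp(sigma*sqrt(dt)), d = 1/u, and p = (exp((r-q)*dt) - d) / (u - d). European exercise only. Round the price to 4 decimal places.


dt = T/N = 0.750000
u = exp(sigma*sqrt(dt)) = 1.109515; d = 1/u = 0.901295
p = (exp((r-q)*dt) - d) / (u - d) = 0.590699
Discount per step: exp(-r*dt) = 0.976286
Stock lattice S(k, i) with i counting down-moves:
  k=0: S(0,0) = 91.6800
  k=1: S(1,0) = 101.7203; S(1,1) = 82.6307
  k=2: S(2,0) = 112.8603; S(2,1) = 91.6800; S(2,2) = 74.4746
Terminal payoffs V(N, i) = max(S_T - K, 0):
  V(2,0) = 31.160253; V(2,1) = 9.980000; V(2,2) = 0.000000
Backward induction: V(k, i) = exp(-r*dt) * [p * V(k+1, i) + (1-p) * V(k+1, i+1)].
  V(1,0) = exp(-r*dt) * [p*31.160253 + (1-p)*9.980000] = 21.957799
  V(1,1) = exp(-r*dt) * [p*9.980000 + (1-p)*0.000000] = 5.755379
  V(0,0) = exp(-r*dt) * [p*21.957799 + (1-p)*5.755379] = 14.962690

Answer: Price = V(0,0) = 14.9627


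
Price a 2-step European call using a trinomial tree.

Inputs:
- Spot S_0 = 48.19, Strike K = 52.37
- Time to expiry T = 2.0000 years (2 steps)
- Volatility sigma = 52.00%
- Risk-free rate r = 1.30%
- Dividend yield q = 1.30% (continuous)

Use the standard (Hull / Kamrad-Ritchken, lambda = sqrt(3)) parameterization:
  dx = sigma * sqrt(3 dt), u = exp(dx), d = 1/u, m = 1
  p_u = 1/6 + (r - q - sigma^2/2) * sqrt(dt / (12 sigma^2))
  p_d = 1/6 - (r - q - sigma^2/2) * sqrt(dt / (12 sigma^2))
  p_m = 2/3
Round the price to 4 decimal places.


dt = T/N = 1.000000; dx = sigma*sqrt(3*dt) = 0.900666
u = exp(dx) = 2.461243; d = 1/u = 0.406299
p_u = 0.091611, p_m = 0.666667, p_d = 0.241722
Discount per step: exp(-r*dt) = 0.987084
Stock lattice S(k, j) with j the centered position index:
  k=0: S(0,+0) = 48.1900
  k=1: S(1,-1) = 19.5795; S(1,+0) = 48.1900; S(1,+1) = 118.6073
  k=2: S(2,-2) = 7.9551; S(2,-1) = 19.5795; S(2,+0) = 48.1900; S(2,+1) = 118.6073; S(2,+2) = 291.9213
Terminal payoffs V(N, j) = max(S_T - K, 0):
  V(2,-2) = 0.000000; V(2,-1) = 0.000000; V(2,+0) = 0.000000; V(2,+1) = 66.237290; V(2,+2) = 239.551337
Backward induction: V(k, j) = exp(-r*dt) * [p_u * V(k+1, j+1) + p_m * V(k+1, j) + p_d * V(k+1, j-1)]
  V(1,-1) = exp(-r*dt) * [p_u*0.000000 + p_m*0.000000 + p_d*0.000000] = 0.000000
  V(1,+0) = exp(-r*dt) * [p_u*66.237290 + p_m*0.000000 + p_d*0.000000] = 5.989699
  V(1,+1) = exp(-r*dt) * [p_u*239.551337 + p_m*66.237290 + p_d*0.000000] = 65.249975
  V(0,+0) = exp(-r*dt) * [p_u*65.249975 + p_m*5.989699 + p_d*0.000000] = 9.841976

Answer: Price = V(0,0) = 9.8420


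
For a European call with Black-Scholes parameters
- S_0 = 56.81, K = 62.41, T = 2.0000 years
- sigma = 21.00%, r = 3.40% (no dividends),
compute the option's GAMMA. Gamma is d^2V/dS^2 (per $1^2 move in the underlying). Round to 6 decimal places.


Answer: Gamma = 0.023602

Derivation:
d1 = 0.0609015838; d2 = -0.2360832643
phi(d1) = 0.3982031270; exp(-qT) = 1.0000000000; exp(-rT) = 0.9342604736
Gamma = exp(-qT) * phi(d1) / (S * sigma * sqrt(T)) = 1.0000000000 * 0.3982031270 / (56.8100 * 0.2100 * 1.4142135624) = 0.023602


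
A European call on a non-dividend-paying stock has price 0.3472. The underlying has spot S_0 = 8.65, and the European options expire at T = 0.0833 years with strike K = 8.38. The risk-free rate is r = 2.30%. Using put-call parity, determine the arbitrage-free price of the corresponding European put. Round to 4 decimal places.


Put-call parity: C - P = S_0 * exp(-qT) - K * exp(-rT).
S_0 * exp(-qT) = 8.6500 * 1.00000000 = 8.65000000
K * exp(-rT) = 8.3800 * 0.99808593 = 8.36396013
P = C - S*exp(-qT) + K*exp(-rT)
P = 0.3472 - 8.65000000 + 8.36396013 = 0.0612

Answer: Put price = 0.0612


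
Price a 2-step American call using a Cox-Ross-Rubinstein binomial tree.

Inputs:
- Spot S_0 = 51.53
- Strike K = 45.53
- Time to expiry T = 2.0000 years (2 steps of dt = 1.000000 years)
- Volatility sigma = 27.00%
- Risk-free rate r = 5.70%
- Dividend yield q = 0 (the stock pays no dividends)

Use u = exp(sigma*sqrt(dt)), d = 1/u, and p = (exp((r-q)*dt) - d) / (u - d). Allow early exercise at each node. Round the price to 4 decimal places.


dt = T/N = 1.000000
u = exp(sigma*sqrt(dt)) = 1.309964; d = 1/u = 0.763379
p = (exp((r-q)*dt) - d) / (u - d) = 0.540220
Discount per step: exp(-r*dt) = 0.944594
Stock lattice S(k, i) with i counting down-moves:
  k=0: S(0,0) = 51.5300
  k=1: S(1,0) = 67.5025; S(1,1) = 39.3369
  k=2: S(2,0) = 88.4258; S(2,1) = 51.5300; S(2,2) = 30.0290
Terminal payoffs V(N, i) = max(S_T - K, 0):
  V(2,0) = 42.895834; V(2,1) = 6.000000; V(2,2) = 0.000000
Backward induction: V(k, i) = exp(-r*dt) * [p * V(k+1, i) + (1-p) * V(k+1, i+1)]; then take max(V_cont, immediate exercise) for American.
  V(1,0) = exp(-r*dt) * [p*42.895834 + (1-p)*6.000000] = 24.495100; exercise = 21.972468; V(1,0) = max -> 24.495100
  V(1,1) = exp(-r*dt) * [p*6.000000 + (1-p)*0.000000] = 3.061734; exercise = 0.000000; V(1,1) = max -> 3.061734
  V(0,0) = exp(-r*dt) * [p*24.495100 + (1-p)*3.061734] = 13.829305; exercise = 6.000000; V(0,0) = max -> 13.829305

Answer: Price = V(0,0) = 13.8293


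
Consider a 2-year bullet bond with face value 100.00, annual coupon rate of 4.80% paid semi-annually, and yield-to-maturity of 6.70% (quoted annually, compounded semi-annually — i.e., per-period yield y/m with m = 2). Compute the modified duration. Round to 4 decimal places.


Coupon per period c = face * coupon_rate / m = 2.400000
Periods per year m = 2; per-period yield y/m = 0.033500
Number of cashflows N = 4
Cashflows (t years, CF_t, discount factor 1/(1+y/m)^(m*t), PV):
  t = 0.5000: CF_t = 2.400000, DF = 0.967586, PV = 2.322206
  t = 1.0000: CF_t = 2.400000, DF = 0.936222, PV = 2.246934
  t = 1.5000: CF_t = 2.400000, DF = 0.905876, PV = 2.174101
  t = 2.0000: CF_t = 102.400000, DF = 0.876512, PV = 89.754872
Price P = sum_t PV_t = 96.498114
First compute Macaulay numerator sum_t t * PV_t:
  t * PV_t at t = 0.5000: 1.161103
  t * PV_t at t = 1.0000: 2.246934
  t * PV_t at t = 1.5000: 3.261152
  t * PV_t at t = 2.0000: 179.509744
Macaulay duration D = 186.178933 / 96.498114 = 1.929353
Modified duration = D / (1 + y/m) = 1.929353 / (1 + 0.033500) = 1.866815

Answer: Modified duration = 1.8668


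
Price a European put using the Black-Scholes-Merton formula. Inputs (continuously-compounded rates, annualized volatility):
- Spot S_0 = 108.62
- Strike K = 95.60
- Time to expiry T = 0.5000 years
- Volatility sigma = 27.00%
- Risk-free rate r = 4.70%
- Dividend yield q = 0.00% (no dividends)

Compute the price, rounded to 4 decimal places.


d1 = (ln(S/K) + (r - q + 0.5*sigma^2) * T) / (sigma * sqrt(T)) = 0.88732857
d2 = d1 - sigma * sqrt(T) = 0.69640974
exp(-rT) = 0.97677397; exp(-qT) = 1.00000000
P = K * exp(-rT) * N(-d2) - S_0 * exp(-qT) * N(-d1)
N(-d1) = 0.18745102; N(-d2) = 0.24308613
P = 95.6000 * 0.97677397 * 0.24308613 - 108.6200 * 1.00000000 * 0.18745102 = 2.3384

Answer: Price = 2.3384


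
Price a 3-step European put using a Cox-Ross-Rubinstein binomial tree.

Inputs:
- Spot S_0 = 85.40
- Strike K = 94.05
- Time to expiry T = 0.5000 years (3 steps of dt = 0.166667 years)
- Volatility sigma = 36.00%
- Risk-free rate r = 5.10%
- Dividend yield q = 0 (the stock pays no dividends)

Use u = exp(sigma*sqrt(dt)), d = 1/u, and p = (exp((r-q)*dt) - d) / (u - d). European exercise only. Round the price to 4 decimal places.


dt = T/N = 0.166667
u = exp(sigma*sqrt(dt)) = 1.158319; d = 1/u = 0.863320
p = (exp((r-q)*dt) - d) / (u - d) = 0.492260
Discount per step: exp(-r*dt) = 0.991536
Stock lattice S(k, i) with i counting down-moves:
  k=0: S(0,0) = 85.4000
  k=1: S(1,0) = 98.9204; S(1,1) = 73.7276
  k=2: S(2,0) = 114.5813; S(2,1) = 85.4000; S(2,2) = 63.6505
  k=3: S(3,0) = 132.7217; S(3,1) = 98.9204; S(3,2) = 73.7276; S(3,3) = 54.9508
Terminal payoffs V(N, i) = max(K - S_T, 0):
  V(3,0) = 0.000000; V(3,1) = 0.000000; V(3,2) = 20.322437; V(3,3) = 39.099216
Backward induction: V(k, i) = exp(-r*dt) * [p * V(k+1, i) + (1-p) * V(k+1, i+1)].
  V(2,0) = exp(-r*dt) * [p*0.000000 + (1-p)*0.000000] = 0.000000
  V(2,1) = exp(-r*dt) * [p*0.000000 + (1-p)*20.322437] = 10.231175
  V(2,2) = exp(-r*dt) * [p*20.322437 + (1-p)*39.099216] = 29.603453
  V(1,0) = exp(-r*dt) * [p*0.000000 + (1-p)*10.231175] = 5.150806
  V(1,1) = exp(-r*dt) * [p*10.231175 + (1-p)*29.603453] = 19.897403
  V(0,0) = exp(-r*dt) * [p*5.150806 + (1-p)*19.897403] = 12.531270

Answer: Price = V(0,0) = 12.5313


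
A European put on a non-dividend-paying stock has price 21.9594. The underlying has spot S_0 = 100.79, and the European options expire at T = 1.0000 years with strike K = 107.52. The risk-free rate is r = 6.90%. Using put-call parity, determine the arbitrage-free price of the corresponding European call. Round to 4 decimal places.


Put-call parity: C - P = S_0 * exp(-qT) - K * exp(-rT).
S_0 * exp(-qT) = 100.7900 * 1.00000000 = 100.79000000
K * exp(-rT) = 107.5200 * 0.93332668 = 100.35128464
C = P + S*exp(-qT) - K*exp(-rT)
C = 21.9594 + 100.79000000 - 100.35128464 = 22.3981

Answer: Call price = 22.3981


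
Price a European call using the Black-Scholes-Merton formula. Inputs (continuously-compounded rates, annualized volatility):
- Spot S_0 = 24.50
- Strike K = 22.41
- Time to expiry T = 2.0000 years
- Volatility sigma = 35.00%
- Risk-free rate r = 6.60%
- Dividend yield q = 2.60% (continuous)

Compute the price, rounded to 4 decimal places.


Answer: Price = 6.2393

Derivation:
d1 = (ln(S/K) + (r - q + 0.5*sigma^2) * T) / (sigma * sqrt(T)) = 0.58925396
d2 = d1 - sigma * sqrt(T) = 0.09427921
exp(-rT) = 0.87634100; exp(-qT) = 0.94932887
C = S_0 * exp(-qT) * N(d1) - K * exp(-rT) * N(d2)
N(d1) = 0.72215454; N(d2) = 0.53755632
C = 24.5000 * 0.94932887 * 0.72215454 - 22.4100 * 0.87634100 * 0.53755632 = 6.2393


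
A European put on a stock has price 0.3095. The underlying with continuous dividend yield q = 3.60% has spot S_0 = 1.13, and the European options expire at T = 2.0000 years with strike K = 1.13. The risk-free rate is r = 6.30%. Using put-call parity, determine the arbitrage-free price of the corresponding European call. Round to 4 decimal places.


Put-call parity: C - P = S_0 * exp(-qT) - K * exp(-rT).
S_0 * exp(-qT) = 1.1300 * 0.93053090 = 1.05149991
K * exp(-rT) = 1.1300 * 0.88161485 = 0.99622478
C = P + S*exp(-qT) - K*exp(-rT)
C = 0.3095 + 1.05149991 - 0.99622478 = 0.3648

Answer: Call price = 0.3648


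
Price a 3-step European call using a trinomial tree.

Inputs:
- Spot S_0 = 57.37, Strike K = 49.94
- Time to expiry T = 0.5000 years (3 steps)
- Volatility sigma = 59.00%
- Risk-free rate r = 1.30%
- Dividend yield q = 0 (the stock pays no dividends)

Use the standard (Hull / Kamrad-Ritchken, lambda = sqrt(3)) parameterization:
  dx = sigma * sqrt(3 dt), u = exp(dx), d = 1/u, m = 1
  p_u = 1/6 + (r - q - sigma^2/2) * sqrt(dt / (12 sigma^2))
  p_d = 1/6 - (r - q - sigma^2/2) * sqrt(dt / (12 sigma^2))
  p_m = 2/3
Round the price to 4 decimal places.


Answer: Price = V(0,0) = 13.3093

Derivation:
dt = T/N = 0.166667; dx = sigma*sqrt(3*dt) = 0.417193
u = exp(dx) = 1.517695; d = 1/u = 0.658894
p_u = 0.134497, p_m = 0.666667, p_d = 0.198836
Discount per step: exp(-r*dt) = 0.997836
Stock lattice S(k, j) with j the centered position index:
  k=0: S(0,+0) = 57.3700
  k=1: S(1,-1) = 37.8007; S(1,+0) = 57.3700; S(1,+1) = 87.0702
  k=2: S(2,-2) = 24.9067; S(2,-1) = 37.8007; S(2,+0) = 57.3700; S(2,+1) = 87.0702; S(2,+2) = 132.1460
  k=3: S(3,-3) = 16.4108; S(3,-2) = 24.9067; S(3,-1) = 37.8007; S(3,+0) = 57.3700; S(3,+1) = 87.0702; S(3,+2) = 132.1460; S(3,+3) = 200.5574
Terminal payoffs V(N, j) = max(S_T - K, 0):
  V(3,-3) = 0.000000; V(3,-2) = 0.000000; V(3,-1) = 0.000000; V(3,+0) = 7.430000; V(3,+1) = 37.130185; V(3,+2) = 82.206020; V(3,+3) = 150.617406
Backward induction: V(k, j) = exp(-r*dt) * [p_u * V(k+1, j+1) + p_m * V(k+1, j) + p_d * V(k+1, j-1)]
  V(2,-2) = exp(-r*dt) * [p_u*0.000000 + p_m*0.000000 + p_d*0.000000] = 0.000000
  V(2,-1) = exp(-r*dt) * [p_u*7.430000 + p_m*0.000000 + p_d*0.000000] = 0.997152
  V(2,+0) = exp(-r*dt) * [p_u*37.130185 + p_m*7.430000 + p_d*0.000000] = 9.925714
  V(2,+1) = exp(-r*dt) * [p_u*82.206020 + p_m*37.130185 + p_d*7.430000] = 37.206595
  V(2,+2) = exp(-r*dt) * [p_u*150.617406 + p_m*82.206020 + p_d*37.130185] = 82.266030
  V(1,-1) = exp(-r*dt) * [p_u*9.925714 + p_m*0.997152 + p_d*0.000000] = 1.995422
  V(1,+0) = exp(-r*dt) * [p_u*37.206595 + p_m*9.925714 + p_d*0.997152] = 11.794018
  V(1,+1) = exp(-r*dt) * [p_u*82.266030 + p_m*37.206595 + p_d*9.925714] = 37.760642
  V(0,+0) = exp(-r*dt) * [p_u*37.760642 + p_m*11.794018 + p_d*1.995422] = 13.309277


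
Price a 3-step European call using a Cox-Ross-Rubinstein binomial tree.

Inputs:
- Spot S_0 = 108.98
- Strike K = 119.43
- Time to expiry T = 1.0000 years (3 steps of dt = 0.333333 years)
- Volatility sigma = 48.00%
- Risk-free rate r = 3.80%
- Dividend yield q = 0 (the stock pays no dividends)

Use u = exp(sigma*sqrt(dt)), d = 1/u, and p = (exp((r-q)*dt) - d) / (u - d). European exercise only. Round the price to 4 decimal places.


Answer: Price = V(0,0) = 19.6888

Derivation:
dt = T/N = 0.333333
u = exp(sigma*sqrt(dt)) = 1.319335; d = 1/u = 0.757957
p = (exp((r-q)*dt) - d) / (u - d) = 0.453865
Discount per step: exp(-r*dt) = 0.987413
Stock lattice S(k, i) with i counting down-moves:
  k=0: S(0,0) = 108.9800
  k=1: S(1,0) = 143.7812; S(1,1) = 82.6022
  k=2: S(2,0) = 189.6956; S(2,1) = 108.9800; S(2,2) = 62.6089
  k=3: S(3,0) = 250.2721; S(3,1) = 143.7812; S(3,2) = 82.6022; S(3,3) = 47.4549
Terminal payoffs V(N, i) = max(S_T - K, 0):
  V(3,0) = 130.842110; V(3,1) = 24.351173; V(3,2) = 0.000000; V(3,3) = 0.000000
Backward induction: V(k, i) = exp(-r*dt) * [p * V(k+1, i) + (1-p) * V(k+1, i+1)].
  V(2,0) = exp(-r*dt) * [p*130.842110 + (1-p)*24.351173] = 71.768831
  V(2,1) = exp(-r*dt) * [p*24.351173 + (1-p)*0.000000] = 10.913035
  V(2,2) = exp(-r*dt) * [p*0.000000 + (1-p)*0.000000] = 0.000000
  V(1,0) = exp(-r*dt) * [p*71.768831 + (1-p)*10.913035] = 38.048341
  V(1,1) = exp(-r*dt) * [p*10.913035 + (1-p)*0.000000] = 4.890702
  V(0,0) = exp(-r*dt) * [p*38.048341 + (1-p)*4.890702] = 19.688817


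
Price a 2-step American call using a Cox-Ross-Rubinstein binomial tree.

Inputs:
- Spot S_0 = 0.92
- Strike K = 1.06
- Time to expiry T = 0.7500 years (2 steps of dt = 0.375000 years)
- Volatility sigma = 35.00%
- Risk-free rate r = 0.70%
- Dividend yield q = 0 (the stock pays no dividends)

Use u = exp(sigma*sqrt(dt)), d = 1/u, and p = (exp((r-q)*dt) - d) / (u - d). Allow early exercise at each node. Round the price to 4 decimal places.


dt = T/N = 0.375000
u = exp(sigma*sqrt(dt)) = 1.239032; d = 1/u = 0.807082
p = (exp((r-q)*dt) - d) / (u - d) = 0.452707
Discount per step: exp(-r*dt) = 0.997378
Stock lattice S(k, i) with i counting down-moves:
  k=0: S(0,0) = 0.9200
  k=1: S(1,0) = 1.1399; S(1,1) = 0.7425
  k=2: S(2,0) = 1.4124; S(2,1) = 0.9200; S(2,2) = 0.5993
Terminal payoffs V(N, i) = max(S_T - K, 0):
  V(2,0) = 0.352384; V(2,1) = 0.000000; V(2,2) = 0.000000
Backward induction: V(k, i) = exp(-r*dt) * [p * V(k+1, i) + (1-p) * V(k+1, i+1)]; then take max(V_cont, immediate exercise) for American.
  V(1,0) = exp(-r*dt) * [p*0.352384 + (1-p)*0.000000] = 0.159108; exercise = 0.079909; V(1,0) = max -> 0.159108
  V(1,1) = exp(-r*dt) * [p*0.000000 + (1-p)*0.000000] = 0.000000; exercise = 0.000000; V(1,1) = max -> 0.000000
  V(0,0) = exp(-r*dt) * [p*0.159108 + (1-p)*0.000000] = 0.071841; exercise = 0.000000; V(0,0) = max -> 0.071841

Answer: Price = V(0,0) = 0.0718


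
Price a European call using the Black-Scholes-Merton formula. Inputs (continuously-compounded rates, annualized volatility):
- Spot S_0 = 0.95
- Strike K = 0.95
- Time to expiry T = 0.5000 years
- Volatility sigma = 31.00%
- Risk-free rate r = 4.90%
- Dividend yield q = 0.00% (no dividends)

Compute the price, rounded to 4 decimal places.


Answer: Price = 0.0939

Derivation:
d1 = (ln(S/K) + (r - q + 0.5*sigma^2) * T) / (sigma * sqrt(T)) = 0.22137004
d2 = d1 - sigma * sqrt(T) = 0.00216694
exp(-rT) = 0.97579769; exp(-qT) = 1.00000000
C = S_0 * exp(-qT) * N(d1) - K * exp(-rT) * N(d2)
N(d1) = 0.58759784; N(d2) = 0.50086448
C = 0.9500 * 1.00000000 * 0.58759784 - 0.9500 * 0.97579769 * 0.50086448 = 0.0939


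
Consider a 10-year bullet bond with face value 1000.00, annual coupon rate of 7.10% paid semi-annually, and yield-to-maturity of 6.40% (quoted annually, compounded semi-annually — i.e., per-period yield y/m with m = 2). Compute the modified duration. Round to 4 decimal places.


Answer: Modified duration = 7.1707

Derivation:
Coupon per period c = face * coupon_rate / m = 35.500000
Periods per year m = 2; per-period yield y/m = 0.032000
Number of cashflows N = 20
Cashflows (t years, CF_t, discount factor 1/(1+y/m)^(m*t), PV):
  t = 0.5000: CF_t = 35.500000, DF = 0.968992, PV = 34.399225
  t = 1.0000: CF_t = 35.500000, DF = 0.938946, PV = 33.332582
  t = 1.5000: CF_t = 35.500000, DF = 0.909831, PV = 32.299014
  t = 2.0000: CF_t = 35.500000, DF = 0.881620, PV = 31.297494
  t = 2.5000: CF_t = 35.500000, DF = 0.854283, PV = 30.327029
  t = 3.0000: CF_t = 35.500000, DF = 0.827793, PV = 29.386656
  t = 3.5000: CF_t = 35.500000, DF = 0.802125, PV = 28.475442
  t = 4.0000: CF_t = 35.500000, DF = 0.777253, PV = 27.592482
  t = 4.5000: CF_t = 35.500000, DF = 0.753152, PV = 26.736902
  t = 5.0000: CF_t = 35.500000, DF = 0.729799, PV = 25.907850
  t = 5.5000: CF_t = 35.500000, DF = 0.707169, PV = 25.104506
  t = 6.0000: CF_t = 35.500000, DF = 0.685241, PV = 24.326072
  t = 6.5000: CF_t = 35.500000, DF = 0.663994, PV = 23.571775
  t = 7.0000: CF_t = 35.500000, DF = 0.643405, PV = 22.840867
  t = 7.5000: CF_t = 35.500000, DF = 0.623454, PV = 22.132623
  t = 8.0000: CF_t = 35.500000, DF = 0.604122, PV = 21.446340
  t = 8.5000: CF_t = 35.500000, DF = 0.585390, PV = 20.781338
  t = 9.0000: CF_t = 35.500000, DF = 0.567238, PV = 20.136955
  t = 9.5000: CF_t = 35.500000, DF = 0.549649, PV = 19.512553
  t = 10.0000: CF_t = 1035.500000, DF = 0.532606, PV = 551.513512
Price P = sum_t PV_t = 1051.121219
First compute Macaulay numerator sum_t t * PV_t:
  t * PV_t at t = 0.5000: 17.199612
  t * PV_t at t = 1.0000: 33.332582
  t * PV_t at t = 1.5000: 48.448521
  t * PV_t at t = 2.0000: 62.594988
  t * PV_t at t = 2.5000: 75.817573
  t * PV_t at t = 3.0000: 88.159968
  t * PV_t at t = 3.5000: 99.664047
  t * PV_t at t = 4.0000: 110.369930
  t * PV_t at t = 4.5000: 120.316057
  t * PV_t at t = 5.0000: 129.539252
  t * PV_t at t = 5.5000: 138.074784
  t * PV_t at t = 6.0000: 145.956431
  t * PV_t at t = 6.5000: 153.216538
  t * PV_t at t = 7.0000: 159.886071
  t * PV_t at t = 7.5000: 165.994675
  t * PV_t at t = 8.0000: 171.570724
  t * PV_t at t = 8.5000: 176.641370
  t * PV_t at t = 9.0000: 181.232596
  t * PV_t at t = 9.5000: 185.369257
  t * PV_t at t = 10.0000: 5515.135124
Macaulay duration D = 7778.520100 / 1051.121219 = 7.400212
Modified duration = D / (1 + y/m) = 7.400212 / (1 + 0.032000) = 7.170748


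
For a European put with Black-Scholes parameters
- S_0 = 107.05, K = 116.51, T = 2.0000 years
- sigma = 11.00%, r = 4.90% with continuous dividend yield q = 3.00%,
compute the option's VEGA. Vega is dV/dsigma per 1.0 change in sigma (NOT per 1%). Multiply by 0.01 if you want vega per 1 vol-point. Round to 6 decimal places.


d1 = -0.2222956735; d2 = -0.3778591654
phi(d1) = 0.3892061153; exp(-qT) = 0.9417645336; exp(-rT) = 0.9066489038
Vega = S * exp(-qT) * phi(d1) * sqrt(T) = 107.0500 * 0.9417645336 * 0.3892061153 * 1.4142135624 = 55.491141

Answer: Vega = 55.491141


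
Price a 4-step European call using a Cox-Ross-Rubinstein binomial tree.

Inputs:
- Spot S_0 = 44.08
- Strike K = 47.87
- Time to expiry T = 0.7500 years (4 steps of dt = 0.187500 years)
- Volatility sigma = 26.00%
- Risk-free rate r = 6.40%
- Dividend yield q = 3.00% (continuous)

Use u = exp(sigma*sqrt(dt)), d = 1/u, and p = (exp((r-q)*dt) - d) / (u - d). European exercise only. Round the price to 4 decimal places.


Answer: Price = V(0,0) = 3.0212

Derivation:
dt = T/N = 0.187500
u = exp(sigma*sqrt(dt)) = 1.119165; d = 1/u = 0.893523
p = (exp((r-q)*dt) - d) / (u - d) = 0.500227
Discount per step: exp(-r*dt) = 0.988072
Stock lattice S(k, i) with i counting down-moves:
  k=0: S(0,0) = 44.0800
  k=1: S(1,0) = 49.3328; S(1,1) = 39.3865
  k=2: S(2,0) = 55.2116; S(2,1) = 44.0800; S(2,2) = 35.1927
  k=3: S(3,0) = 61.7909; S(3,1) = 49.3328; S(3,2) = 39.3865; S(3,3) = 31.4455
  k=4: S(4,0) = 69.1542; S(4,1) = 55.2116; S(4,2) = 44.0800; S(4,3) = 35.1927; S(4,4) = 28.0973
Terminal payoffs V(N, i) = max(S_T - K, 0):
  V(4,0) = 21.284240; V(4,1) = 7.341583; V(4,2) = 0.000000; V(4,3) = 0.000000; V(4,4) = 0.000000
Backward induction: V(k, i) = exp(-r*dt) * [p * V(k+1, i) + (1-p) * V(k+1, i+1)].
  V(3,0) = exp(-r*dt) * [p*21.284240 + (1-p)*7.341583] = 14.145307
  V(3,1) = exp(-r*dt) * [p*7.341583 + (1-p)*0.000000] = 3.628650
  V(3,2) = exp(-r*dt) * [p*0.000000 + (1-p)*0.000000] = 0.000000
  V(3,3) = exp(-r*dt) * [p*0.000000 + (1-p)*0.000000] = 0.000000
  V(2,0) = exp(-r*dt) * [p*14.145307 + (1-p)*3.628650] = 8.783329
  V(2,1) = exp(-r*dt) * [p*3.628650 + (1-p)*0.000000] = 1.793496
  V(2,2) = exp(-r*dt) * [p*0.000000 + (1-p)*0.000000] = 0.000000
  V(1,0) = exp(-r*dt) * [p*8.783329 + (1-p)*1.793496] = 5.226897
  V(1,1) = exp(-r*dt) * [p*1.793496 + (1-p)*0.000000] = 0.886453
  V(0,0) = exp(-r*dt) * [p*5.226897 + (1-p)*0.886453] = 3.021187


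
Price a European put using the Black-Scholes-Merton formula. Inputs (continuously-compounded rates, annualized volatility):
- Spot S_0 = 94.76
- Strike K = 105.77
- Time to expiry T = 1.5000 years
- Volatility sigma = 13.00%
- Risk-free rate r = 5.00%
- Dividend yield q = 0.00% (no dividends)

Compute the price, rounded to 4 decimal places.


Answer: Price = 7.9495

Derivation:
d1 = (ln(S/K) + (r - q + 0.5*sigma^2) * T) / (sigma * sqrt(T)) = -0.13971228
d2 = d1 - sigma * sqrt(T) = -0.29892911
exp(-rT) = 0.92774349; exp(-qT) = 1.00000000
P = K * exp(-rT) * N(-d2) - S_0 * exp(-qT) * N(-d1)
N(-d1) = 0.55555634; N(-d2) = 0.61750293
P = 105.7700 * 0.92774349 * 0.61750293 - 94.7600 * 1.00000000 * 0.55555634 = 7.9495


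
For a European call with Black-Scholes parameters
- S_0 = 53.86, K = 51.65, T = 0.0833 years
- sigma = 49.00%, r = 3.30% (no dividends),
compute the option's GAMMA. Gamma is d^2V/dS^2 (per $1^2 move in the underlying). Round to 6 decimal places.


d1 = 0.3864091495; d2 = 0.2449866265
phi(d1) = 0.3702434382; exp(-qT) = 1.0000000000; exp(-rT) = 0.9972548748
Gamma = exp(-qT) * phi(d1) / (S * sigma * sqrt(T)) = 1.0000000000 * 0.3702434382 / (53.8600 * 0.4900 * 0.2886173938) = 0.048607

Answer: Gamma = 0.048607


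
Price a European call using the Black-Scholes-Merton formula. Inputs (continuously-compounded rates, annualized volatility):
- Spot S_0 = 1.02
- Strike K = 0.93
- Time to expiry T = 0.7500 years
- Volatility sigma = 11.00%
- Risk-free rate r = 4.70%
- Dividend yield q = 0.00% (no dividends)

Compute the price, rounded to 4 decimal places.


Answer: Price = 0.1260

Derivation:
d1 = (ln(S/K) + (r - q + 0.5*sigma^2) * T) / (sigma * sqrt(T)) = 1.38732882
d2 = d1 - sigma * sqrt(T) = 1.29206603
exp(-rT) = 0.96536405; exp(-qT) = 1.00000000
C = S_0 * exp(-qT) * N(d1) - K * exp(-rT) * N(d2)
N(d1) = 0.91732924; N(d2) = 0.90183286
C = 1.0200 * 1.00000000 * 0.91732924 - 0.9300 * 0.96536405 * 0.90183286 = 0.1260


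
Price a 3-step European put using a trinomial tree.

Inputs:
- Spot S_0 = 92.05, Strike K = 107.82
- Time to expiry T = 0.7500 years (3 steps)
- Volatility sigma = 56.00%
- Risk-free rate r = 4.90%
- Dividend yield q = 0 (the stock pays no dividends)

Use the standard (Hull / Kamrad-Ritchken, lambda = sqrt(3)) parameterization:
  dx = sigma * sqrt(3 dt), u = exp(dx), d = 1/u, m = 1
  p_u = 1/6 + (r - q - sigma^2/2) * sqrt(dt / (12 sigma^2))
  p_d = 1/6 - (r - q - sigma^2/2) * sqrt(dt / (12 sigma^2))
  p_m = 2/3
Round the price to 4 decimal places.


dt = T/N = 0.250000; dx = sigma*sqrt(3*dt) = 0.484974
u = exp(dx) = 1.624133; d = 1/u = 0.615713
p_u = 0.138882, p_m = 0.666667, p_d = 0.194452
Discount per step: exp(-r*dt) = 0.987825
Stock lattice S(k, j) with j the centered position index:
  k=0: S(0,+0) = 92.0500
  k=1: S(1,-1) = 56.6764; S(1,+0) = 92.0500; S(1,+1) = 149.5015
  k=2: S(2,-2) = 34.8964; S(2,-1) = 56.6764; S(2,+0) = 92.0500; S(2,+1) = 149.5015; S(2,+2) = 242.8103
  k=3: S(3,-3) = 21.4862; S(3,-2) = 34.8964; S(3,-1) = 56.6764; S(3,+0) = 92.0500; S(3,+1) = 149.5015; S(3,+2) = 242.8103; S(3,+3) = 394.3562
Terminal payoffs V(N, j) = max(K - S_T, 0):
  V(3,-3) = 86.333835; V(3,-2) = 72.923608; V(3,-1) = 51.143612; V(3,+0) = 15.770000; V(3,+1) = 0.000000; V(3,+2) = 0.000000; V(3,+3) = 0.000000
Backward induction: V(k, j) = exp(-r*dt) * [p_u * V(k+1, j+1) + p_m * V(k+1, j) + p_d * V(k+1, j-1)]
  V(2,-2) = exp(-r*dt) * [p_u*51.143612 + p_m*72.923608 + p_d*86.333835] = 71.623621
  V(2,-1) = exp(-r*dt) * [p_u*15.770000 + p_m*51.143612 + p_d*72.923608] = 49.851584
  V(2,+0) = exp(-r*dt) * [p_u*0.000000 + p_m*15.770000 + p_d*51.143612] = 20.209208
  V(2,+1) = exp(-r*dt) * [p_u*0.000000 + p_m*0.000000 + p_d*15.770000] = 3.029167
  V(2,+2) = exp(-r*dt) * [p_u*0.000000 + p_m*0.000000 + p_d*0.000000] = 0.000000
  V(1,-1) = exp(-r*dt) * [p_u*20.209208 + p_m*49.851584 + p_d*71.623621] = 49.360030
  V(1,+0) = exp(-r*dt) * [p_u*3.029167 + p_m*20.209208 + p_d*49.851584] = 23.300043
  V(1,+1) = exp(-r*dt) * [p_u*0.000000 + p_m*3.029167 + p_d*20.209208] = 5.876726
  V(0,+0) = exp(-r*dt) * [p_u*5.876726 + p_m*23.300043 + p_d*49.360030] = 25.631751

Answer: Price = V(0,0) = 25.6318
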